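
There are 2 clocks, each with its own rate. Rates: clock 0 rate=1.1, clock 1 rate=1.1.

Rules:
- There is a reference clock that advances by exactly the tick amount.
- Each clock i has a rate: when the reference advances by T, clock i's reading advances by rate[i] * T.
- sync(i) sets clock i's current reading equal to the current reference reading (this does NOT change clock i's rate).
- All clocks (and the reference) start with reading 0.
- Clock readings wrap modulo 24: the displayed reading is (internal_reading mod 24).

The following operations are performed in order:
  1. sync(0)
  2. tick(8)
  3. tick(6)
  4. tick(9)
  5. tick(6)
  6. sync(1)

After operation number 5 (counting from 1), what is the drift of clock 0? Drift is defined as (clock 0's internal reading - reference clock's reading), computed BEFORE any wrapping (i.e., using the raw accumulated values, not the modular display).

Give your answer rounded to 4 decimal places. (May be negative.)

Answer: 2.9000

Derivation:
After op 1 sync(0): ref=0.0000 raw=[0.0000 0.0000]
After op 2 tick(8): ref=8.0000 raw=[8.8000 8.8000]
After op 3 tick(6): ref=14.0000 raw=[15.4000 15.4000]
After op 4 tick(9): ref=23.0000 raw=[25.3000 25.3000]
After op 5 tick(6): ref=29.0000 raw=[31.9000 31.9000]
Drift of clock 0 after op 5: 31.9000 - 29.0000 = 2.9000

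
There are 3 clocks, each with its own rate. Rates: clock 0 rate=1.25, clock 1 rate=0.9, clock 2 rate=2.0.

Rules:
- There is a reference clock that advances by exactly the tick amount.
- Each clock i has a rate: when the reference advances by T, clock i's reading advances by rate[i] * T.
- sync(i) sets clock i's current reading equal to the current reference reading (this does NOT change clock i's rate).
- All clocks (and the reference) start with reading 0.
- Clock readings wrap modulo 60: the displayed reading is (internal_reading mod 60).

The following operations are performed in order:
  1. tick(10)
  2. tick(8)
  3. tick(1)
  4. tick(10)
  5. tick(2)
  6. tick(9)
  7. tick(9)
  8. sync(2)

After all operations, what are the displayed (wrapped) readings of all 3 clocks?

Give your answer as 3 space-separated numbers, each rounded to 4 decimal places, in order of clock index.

Answer: 1.2500 44.1000 49.0000

Derivation:
After op 1 tick(10): ref=10.0000 raw=[12.5000 9.0000 20.0000]
After op 2 tick(8): ref=18.0000 raw=[22.5000 16.2000 36.0000]
After op 3 tick(1): ref=19.0000 raw=[23.7500 17.1000 38.0000]
After op 4 tick(10): ref=29.0000 raw=[36.2500 26.1000 58.0000]
After op 5 tick(2): ref=31.0000 raw=[38.7500 27.9000 62.0000]
After op 6 tick(9): ref=40.0000 raw=[50.0000 36.0000 80.0000]
After op 7 tick(9): ref=49.0000 raw=[61.2500 44.1000 98.0000]
After op 8 sync(2): ref=49.0000 raw=[61.2500 44.1000 49.0000]
Wrap final raw readings (mod 60): 61.2500 mod 60 = 1.2500; 44.1000 mod 60 = 44.1000; 49.0000 mod 60 = 49.0000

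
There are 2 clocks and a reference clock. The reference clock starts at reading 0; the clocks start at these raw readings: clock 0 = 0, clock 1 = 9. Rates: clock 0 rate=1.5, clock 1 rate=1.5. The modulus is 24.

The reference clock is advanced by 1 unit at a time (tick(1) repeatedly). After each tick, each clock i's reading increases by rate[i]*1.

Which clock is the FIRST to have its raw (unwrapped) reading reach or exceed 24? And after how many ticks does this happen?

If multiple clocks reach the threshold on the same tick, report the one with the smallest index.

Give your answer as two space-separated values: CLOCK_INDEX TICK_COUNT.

clock 0: start=0, rate=1.5, needs 24-0 = 24; ticks = ceil(24/1.5) = ceil(16.0000) = 16; reading at tick 16 = 0 + 1.5*16 = 24.0000
clock 1: start=9, rate=1.5, needs 24-9 = 15; ticks = ceil(15/1.5) = ceil(10.0000) = 10; reading at tick 10 = 9 + 1.5*10 = 24.0000
Minimum tick count = 10; winners = [1]; smallest index = 1

Answer: 1 10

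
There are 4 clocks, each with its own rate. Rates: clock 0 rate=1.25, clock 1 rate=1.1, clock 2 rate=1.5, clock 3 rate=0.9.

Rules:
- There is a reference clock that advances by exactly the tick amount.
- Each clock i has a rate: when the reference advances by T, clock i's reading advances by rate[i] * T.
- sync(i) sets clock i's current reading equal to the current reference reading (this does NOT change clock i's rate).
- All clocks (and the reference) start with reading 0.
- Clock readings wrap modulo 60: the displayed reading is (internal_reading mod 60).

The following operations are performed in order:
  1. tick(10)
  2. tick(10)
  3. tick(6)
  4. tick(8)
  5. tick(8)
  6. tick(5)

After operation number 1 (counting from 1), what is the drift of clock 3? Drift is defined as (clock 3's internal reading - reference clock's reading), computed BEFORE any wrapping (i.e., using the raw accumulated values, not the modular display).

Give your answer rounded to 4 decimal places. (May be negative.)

Answer: -1.0000

Derivation:
After op 1 tick(10): ref=10.0000 raw=[12.5000 11.0000 15.0000 9.0000]
Drift of clock 3 after op 1: 9.0000 - 10.0000 = -1.0000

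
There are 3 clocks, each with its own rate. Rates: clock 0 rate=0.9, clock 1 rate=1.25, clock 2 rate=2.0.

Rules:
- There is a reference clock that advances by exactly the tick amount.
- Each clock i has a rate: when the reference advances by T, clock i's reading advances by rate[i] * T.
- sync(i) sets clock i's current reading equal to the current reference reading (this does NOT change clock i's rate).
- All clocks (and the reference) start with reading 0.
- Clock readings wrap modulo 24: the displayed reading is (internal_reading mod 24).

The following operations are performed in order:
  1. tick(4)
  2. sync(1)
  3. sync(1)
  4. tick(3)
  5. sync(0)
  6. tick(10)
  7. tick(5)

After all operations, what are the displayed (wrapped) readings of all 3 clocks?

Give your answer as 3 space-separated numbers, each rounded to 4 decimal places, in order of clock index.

After op 1 tick(4): ref=4.0000 raw=[3.6000 5.0000 8.0000]
After op 2 sync(1): ref=4.0000 raw=[3.6000 4.0000 8.0000]
After op 3 sync(1): ref=4.0000 raw=[3.6000 4.0000 8.0000]
After op 4 tick(3): ref=7.0000 raw=[6.3000 7.7500 14.0000]
After op 5 sync(0): ref=7.0000 raw=[7.0000 7.7500 14.0000]
After op 6 tick(10): ref=17.0000 raw=[16.0000 20.2500 34.0000]
After op 7 tick(5): ref=22.0000 raw=[20.5000 26.5000 44.0000]
Wrap final raw readings (mod 24): 20.5000 mod 24 = 20.5000; 26.5000 mod 24 = 2.5000; 44.0000 mod 24 = 20.0000

Answer: 20.5000 2.5000 20.0000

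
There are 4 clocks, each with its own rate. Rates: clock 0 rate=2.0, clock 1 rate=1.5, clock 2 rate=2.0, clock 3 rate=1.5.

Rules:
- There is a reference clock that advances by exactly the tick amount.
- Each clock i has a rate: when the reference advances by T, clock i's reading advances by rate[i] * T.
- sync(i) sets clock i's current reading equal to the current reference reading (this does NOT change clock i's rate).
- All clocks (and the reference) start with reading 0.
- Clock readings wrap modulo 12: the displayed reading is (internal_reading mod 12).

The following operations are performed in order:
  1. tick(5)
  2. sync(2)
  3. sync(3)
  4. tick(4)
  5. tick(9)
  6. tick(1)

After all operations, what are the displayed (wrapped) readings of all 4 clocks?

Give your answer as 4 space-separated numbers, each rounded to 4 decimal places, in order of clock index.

After op 1 tick(5): ref=5.0000 raw=[10.0000 7.5000 10.0000 7.5000]
After op 2 sync(2): ref=5.0000 raw=[10.0000 7.5000 5.0000 7.5000]
After op 3 sync(3): ref=5.0000 raw=[10.0000 7.5000 5.0000 5.0000]
After op 4 tick(4): ref=9.0000 raw=[18.0000 13.5000 13.0000 11.0000]
After op 5 tick(9): ref=18.0000 raw=[36.0000 27.0000 31.0000 24.5000]
After op 6 tick(1): ref=19.0000 raw=[38.0000 28.5000 33.0000 26.0000]
Wrap final raw readings (mod 12): 38.0000 mod 12 = 2.0000; 28.5000 mod 12 = 4.5000; 33.0000 mod 12 = 9.0000; 26.0000 mod 12 = 2.0000

Answer: 2.0000 4.5000 9.0000 2.0000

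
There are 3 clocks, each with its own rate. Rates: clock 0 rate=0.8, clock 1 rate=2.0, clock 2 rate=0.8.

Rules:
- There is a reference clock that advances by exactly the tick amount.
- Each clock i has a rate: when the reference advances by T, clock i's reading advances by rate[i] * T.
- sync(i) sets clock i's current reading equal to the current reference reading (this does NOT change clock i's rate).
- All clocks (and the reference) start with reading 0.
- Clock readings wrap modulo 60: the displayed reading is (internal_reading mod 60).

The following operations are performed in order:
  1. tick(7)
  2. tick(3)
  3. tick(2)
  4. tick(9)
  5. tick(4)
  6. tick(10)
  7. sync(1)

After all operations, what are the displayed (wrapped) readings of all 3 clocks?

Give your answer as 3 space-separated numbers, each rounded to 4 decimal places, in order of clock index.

After op 1 tick(7): ref=7.0000 raw=[5.6000 14.0000 5.6000]
After op 2 tick(3): ref=10.0000 raw=[8.0000 20.0000 8.0000]
After op 3 tick(2): ref=12.0000 raw=[9.6000 24.0000 9.6000]
After op 4 tick(9): ref=21.0000 raw=[16.8000 42.0000 16.8000]
After op 5 tick(4): ref=25.0000 raw=[20.0000 50.0000 20.0000]
After op 6 tick(10): ref=35.0000 raw=[28.0000 70.0000 28.0000]
After op 7 sync(1): ref=35.0000 raw=[28.0000 35.0000 28.0000]
Wrap final raw readings (mod 60): 28.0000 mod 60 = 28.0000; 35.0000 mod 60 = 35.0000; 28.0000 mod 60 = 28.0000

Answer: 28.0000 35.0000 28.0000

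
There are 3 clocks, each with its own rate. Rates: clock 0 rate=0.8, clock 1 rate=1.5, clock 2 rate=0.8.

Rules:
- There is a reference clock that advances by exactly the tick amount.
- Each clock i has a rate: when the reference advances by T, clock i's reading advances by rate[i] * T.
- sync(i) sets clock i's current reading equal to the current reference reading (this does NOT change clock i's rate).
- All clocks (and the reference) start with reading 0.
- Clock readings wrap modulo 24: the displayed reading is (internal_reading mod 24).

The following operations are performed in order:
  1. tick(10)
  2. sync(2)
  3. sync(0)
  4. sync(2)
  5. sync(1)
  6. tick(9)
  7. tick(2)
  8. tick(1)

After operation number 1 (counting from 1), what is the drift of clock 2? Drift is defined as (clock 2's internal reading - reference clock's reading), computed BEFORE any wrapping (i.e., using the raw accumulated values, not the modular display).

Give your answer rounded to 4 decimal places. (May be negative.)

Answer: -2.0000

Derivation:
After op 1 tick(10): ref=10.0000 raw=[8.0000 15.0000 8.0000]
Drift of clock 2 after op 1: 8.0000 - 10.0000 = -2.0000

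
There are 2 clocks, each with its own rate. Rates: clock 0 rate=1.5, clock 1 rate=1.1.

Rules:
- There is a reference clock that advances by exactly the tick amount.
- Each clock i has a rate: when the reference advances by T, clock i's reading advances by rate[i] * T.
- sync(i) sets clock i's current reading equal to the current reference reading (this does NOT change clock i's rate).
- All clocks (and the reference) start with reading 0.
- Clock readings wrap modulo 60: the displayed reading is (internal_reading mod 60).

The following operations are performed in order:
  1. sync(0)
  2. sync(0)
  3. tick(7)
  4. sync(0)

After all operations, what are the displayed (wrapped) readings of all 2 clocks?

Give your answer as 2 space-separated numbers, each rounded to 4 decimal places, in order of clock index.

After op 1 sync(0): ref=0.0000 raw=[0.0000 0.0000]
After op 2 sync(0): ref=0.0000 raw=[0.0000 0.0000]
After op 3 tick(7): ref=7.0000 raw=[10.5000 7.7000]
After op 4 sync(0): ref=7.0000 raw=[7.0000 7.7000]
Wrap final raw readings (mod 60): 7.0000 mod 60 = 7.0000; 7.7000 mod 60 = 7.7000

Answer: 7.0000 7.7000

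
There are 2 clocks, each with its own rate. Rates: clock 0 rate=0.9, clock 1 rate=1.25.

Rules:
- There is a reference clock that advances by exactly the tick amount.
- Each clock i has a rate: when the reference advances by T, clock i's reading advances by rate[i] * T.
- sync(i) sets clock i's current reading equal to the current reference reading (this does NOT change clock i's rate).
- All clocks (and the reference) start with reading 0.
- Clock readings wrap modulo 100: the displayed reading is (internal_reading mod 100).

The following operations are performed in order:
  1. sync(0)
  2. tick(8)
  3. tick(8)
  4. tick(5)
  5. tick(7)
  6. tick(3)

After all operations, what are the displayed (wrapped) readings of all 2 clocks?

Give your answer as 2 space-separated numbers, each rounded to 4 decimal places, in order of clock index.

Answer: 27.9000 38.7500

Derivation:
After op 1 sync(0): ref=0.0000 raw=[0.0000 0.0000]
After op 2 tick(8): ref=8.0000 raw=[7.2000 10.0000]
After op 3 tick(8): ref=16.0000 raw=[14.4000 20.0000]
After op 4 tick(5): ref=21.0000 raw=[18.9000 26.2500]
After op 5 tick(7): ref=28.0000 raw=[25.2000 35.0000]
After op 6 tick(3): ref=31.0000 raw=[27.9000 38.7500]
Wrap final raw readings (mod 100): 27.9000 mod 100 = 27.9000; 38.7500 mod 100 = 38.7500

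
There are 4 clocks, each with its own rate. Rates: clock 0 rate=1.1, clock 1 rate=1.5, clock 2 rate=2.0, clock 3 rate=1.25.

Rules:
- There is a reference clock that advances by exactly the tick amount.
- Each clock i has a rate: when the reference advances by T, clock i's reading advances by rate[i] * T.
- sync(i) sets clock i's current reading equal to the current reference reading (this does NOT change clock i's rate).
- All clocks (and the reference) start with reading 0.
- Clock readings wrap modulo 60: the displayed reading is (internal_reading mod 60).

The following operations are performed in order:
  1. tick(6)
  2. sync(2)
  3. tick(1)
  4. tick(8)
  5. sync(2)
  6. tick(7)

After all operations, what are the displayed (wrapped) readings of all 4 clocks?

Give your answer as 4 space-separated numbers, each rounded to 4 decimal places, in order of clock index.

After op 1 tick(6): ref=6.0000 raw=[6.6000 9.0000 12.0000 7.5000]
After op 2 sync(2): ref=6.0000 raw=[6.6000 9.0000 6.0000 7.5000]
After op 3 tick(1): ref=7.0000 raw=[7.7000 10.5000 8.0000 8.7500]
After op 4 tick(8): ref=15.0000 raw=[16.5000 22.5000 24.0000 18.7500]
After op 5 sync(2): ref=15.0000 raw=[16.5000 22.5000 15.0000 18.7500]
After op 6 tick(7): ref=22.0000 raw=[24.2000 33.0000 29.0000 27.5000]
Wrap final raw readings (mod 60): 24.2000 mod 60 = 24.2000; 33.0000 mod 60 = 33.0000; 29.0000 mod 60 = 29.0000; 27.5000 mod 60 = 27.5000

Answer: 24.2000 33.0000 29.0000 27.5000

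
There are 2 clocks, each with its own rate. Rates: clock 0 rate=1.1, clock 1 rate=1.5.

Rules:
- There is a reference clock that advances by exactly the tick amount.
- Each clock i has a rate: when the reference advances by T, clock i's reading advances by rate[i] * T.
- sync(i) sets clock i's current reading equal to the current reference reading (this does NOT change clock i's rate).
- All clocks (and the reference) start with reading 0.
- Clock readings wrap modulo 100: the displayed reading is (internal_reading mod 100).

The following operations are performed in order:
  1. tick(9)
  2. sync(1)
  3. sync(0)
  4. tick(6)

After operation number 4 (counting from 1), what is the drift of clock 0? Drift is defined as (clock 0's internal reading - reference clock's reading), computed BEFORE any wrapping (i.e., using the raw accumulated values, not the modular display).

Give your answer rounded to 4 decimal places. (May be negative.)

After op 1 tick(9): ref=9.0000 raw=[9.9000 13.5000]
After op 2 sync(1): ref=9.0000 raw=[9.9000 9.0000]
After op 3 sync(0): ref=9.0000 raw=[9.0000 9.0000]
After op 4 tick(6): ref=15.0000 raw=[15.6000 18.0000]
Drift of clock 0 after op 4: 15.6000 - 15.0000 = 0.6000

Answer: 0.6000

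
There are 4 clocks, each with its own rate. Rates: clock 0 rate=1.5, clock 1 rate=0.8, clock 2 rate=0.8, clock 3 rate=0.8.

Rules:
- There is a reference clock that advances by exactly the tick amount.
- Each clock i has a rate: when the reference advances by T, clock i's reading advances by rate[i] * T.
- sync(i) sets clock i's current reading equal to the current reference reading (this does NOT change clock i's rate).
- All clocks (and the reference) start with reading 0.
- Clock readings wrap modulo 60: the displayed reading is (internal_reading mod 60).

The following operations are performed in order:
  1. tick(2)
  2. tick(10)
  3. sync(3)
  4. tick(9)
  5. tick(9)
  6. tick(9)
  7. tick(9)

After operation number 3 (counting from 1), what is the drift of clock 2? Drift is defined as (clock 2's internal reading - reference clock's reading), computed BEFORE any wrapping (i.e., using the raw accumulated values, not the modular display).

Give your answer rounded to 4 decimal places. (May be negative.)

After op 1 tick(2): ref=2.0000 raw=[3.0000 1.6000 1.6000 1.6000]
After op 2 tick(10): ref=12.0000 raw=[18.0000 9.6000 9.6000 9.6000]
After op 3 sync(3): ref=12.0000 raw=[18.0000 9.6000 9.6000 12.0000]
Drift of clock 2 after op 3: 9.6000 - 12.0000 = -2.4000

Answer: -2.4000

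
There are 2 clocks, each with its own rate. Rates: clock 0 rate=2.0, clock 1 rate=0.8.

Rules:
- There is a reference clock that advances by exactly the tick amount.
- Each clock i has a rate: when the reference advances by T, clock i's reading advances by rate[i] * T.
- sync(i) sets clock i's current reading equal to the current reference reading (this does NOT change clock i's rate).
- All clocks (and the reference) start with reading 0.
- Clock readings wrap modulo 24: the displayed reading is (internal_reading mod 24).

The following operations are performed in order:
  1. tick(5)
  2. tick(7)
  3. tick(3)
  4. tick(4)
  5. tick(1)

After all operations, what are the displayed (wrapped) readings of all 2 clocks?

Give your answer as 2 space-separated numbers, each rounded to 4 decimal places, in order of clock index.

After op 1 tick(5): ref=5.0000 raw=[10.0000 4.0000]
After op 2 tick(7): ref=12.0000 raw=[24.0000 9.6000]
After op 3 tick(3): ref=15.0000 raw=[30.0000 12.0000]
After op 4 tick(4): ref=19.0000 raw=[38.0000 15.2000]
After op 5 tick(1): ref=20.0000 raw=[40.0000 16.0000]
Wrap final raw readings (mod 24): 40.0000 mod 24 = 16.0000; 16.0000 mod 24 = 16.0000

Answer: 16.0000 16.0000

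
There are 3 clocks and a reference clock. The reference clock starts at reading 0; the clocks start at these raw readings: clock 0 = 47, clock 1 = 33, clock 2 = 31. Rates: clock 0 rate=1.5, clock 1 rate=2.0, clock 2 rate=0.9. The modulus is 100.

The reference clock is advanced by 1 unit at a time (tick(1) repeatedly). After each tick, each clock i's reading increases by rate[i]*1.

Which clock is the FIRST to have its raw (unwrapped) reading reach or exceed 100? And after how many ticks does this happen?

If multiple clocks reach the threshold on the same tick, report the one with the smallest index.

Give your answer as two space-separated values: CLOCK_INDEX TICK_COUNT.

clock 0: start=47, rate=1.5, needs 100-47 = 53; ticks = ceil(53/1.5) = ceil(35.3333) = 36; reading at tick 36 = 47 + 1.5*36 = 101.0000
clock 1: start=33, rate=2.0, needs 100-33 = 67; ticks = ceil(67/2.0) = ceil(33.5000) = 34; reading at tick 34 = 33 + 2.0*34 = 101.0000
clock 2: start=31, rate=0.9, needs 100-31 = 69; ticks = ceil(69/0.9) = ceil(76.6667) = 77; reading at tick 77 = 31 + 0.9*77 = 100.3000
Minimum tick count = 34; winners = [1]; smallest index = 1

Answer: 1 34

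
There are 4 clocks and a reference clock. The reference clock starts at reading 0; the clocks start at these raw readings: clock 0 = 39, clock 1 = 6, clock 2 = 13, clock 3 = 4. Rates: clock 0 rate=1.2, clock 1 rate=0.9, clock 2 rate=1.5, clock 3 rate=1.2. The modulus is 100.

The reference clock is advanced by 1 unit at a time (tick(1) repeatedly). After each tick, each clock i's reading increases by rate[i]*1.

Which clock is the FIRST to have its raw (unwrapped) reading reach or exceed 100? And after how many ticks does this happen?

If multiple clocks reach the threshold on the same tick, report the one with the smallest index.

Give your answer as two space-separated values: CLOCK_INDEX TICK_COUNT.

clock 0: start=39, rate=1.2, needs 100-39 = 61; ticks = ceil(61/1.2) = ceil(50.8333) = 51; reading at tick 51 = 39 + 1.2*51 = 100.2000
clock 1: start=6, rate=0.9, needs 100-6 = 94; ticks = ceil(94/0.9) = ceil(104.4444) = 105; reading at tick 105 = 6 + 0.9*105 = 100.5000
clock 2: start=13, rate=1.5, needs 100-13 = 87; ticks = ceil(87/1.5) = ceil(58.0000) = 58; reading at tick 58 = 13 + 1.5*58 = 100.0000
clock 3: start=4, rate=1.2, needs 100-4 = 96; ticks = ceil(96/1.2) = ceil(80.0000) = 80; reading at tick 80 = 4 + 1.2*80 = 100.0000
Minimum tick count = 51; winners = [0]; smallest index = 0

Answer: 0 51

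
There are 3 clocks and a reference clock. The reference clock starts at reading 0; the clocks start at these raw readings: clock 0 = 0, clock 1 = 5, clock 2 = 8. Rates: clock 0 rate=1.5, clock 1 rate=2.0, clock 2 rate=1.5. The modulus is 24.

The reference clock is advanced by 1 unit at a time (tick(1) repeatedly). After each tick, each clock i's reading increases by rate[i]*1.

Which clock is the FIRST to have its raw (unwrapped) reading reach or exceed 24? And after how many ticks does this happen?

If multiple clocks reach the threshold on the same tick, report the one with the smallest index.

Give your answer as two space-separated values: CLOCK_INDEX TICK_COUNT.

clock 0: start=0, rate=1.5, needs 24-0 = 24; ticks = ceil(24/1.5) = ceil(16.0000) = 16; reading at tick 16 = 0 + 1.5*16 = 24.0000
clock 1: start=5, rate=2.0, needs 24-5 = 19; ticks = ceil(19/2.0) = ceil(9.5000) = 10; reading at tick 10 = 5 + 2.0*10 = 25.0000
clock 2: start=8, rate=1.5, needs 24-8 = 16; ticks = ceil(16/1.5) = ceil(10.6667) = 11; reading at tick 11 = 8 + 1.5*11 = 24.5000
Minimum tick count = 10; winners = [1]; smallest index = 1

Answer: 1 10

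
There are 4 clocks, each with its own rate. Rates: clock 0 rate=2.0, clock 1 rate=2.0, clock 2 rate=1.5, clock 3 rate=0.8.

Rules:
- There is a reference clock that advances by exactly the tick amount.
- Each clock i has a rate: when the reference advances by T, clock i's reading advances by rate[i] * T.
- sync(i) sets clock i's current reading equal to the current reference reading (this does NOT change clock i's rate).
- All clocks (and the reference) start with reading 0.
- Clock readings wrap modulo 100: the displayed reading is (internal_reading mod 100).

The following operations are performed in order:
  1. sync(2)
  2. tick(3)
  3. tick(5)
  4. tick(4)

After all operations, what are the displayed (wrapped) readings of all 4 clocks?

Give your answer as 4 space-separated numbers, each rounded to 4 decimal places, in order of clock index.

After op 1 sync(2): ref=0.0000 raw=[0.0000 0.0000 0.0000 0.0000]
After op 2 tick(3): ref=3.0000 raw=[6.0000 6.0000 4.5000 2.4000]
After op 3 tick(5): ref=8.0000 raw=[16.0000 16.0000 12.0000 6.4000]
After op 4 tick(4): ref=12.0000 raw=[24.0000 24.0000 18.0000 9.6000]
Wrap final raw readings (mod 100): 24.0000 mod 100 = 24.0000; 24.0000 mod 100 = 24.0000; 18.0000 mod 100 = 18.0000; 9.6000 mod 100 = 9.6000

Answer: 24.0000 24.0000 18.0000 9.6000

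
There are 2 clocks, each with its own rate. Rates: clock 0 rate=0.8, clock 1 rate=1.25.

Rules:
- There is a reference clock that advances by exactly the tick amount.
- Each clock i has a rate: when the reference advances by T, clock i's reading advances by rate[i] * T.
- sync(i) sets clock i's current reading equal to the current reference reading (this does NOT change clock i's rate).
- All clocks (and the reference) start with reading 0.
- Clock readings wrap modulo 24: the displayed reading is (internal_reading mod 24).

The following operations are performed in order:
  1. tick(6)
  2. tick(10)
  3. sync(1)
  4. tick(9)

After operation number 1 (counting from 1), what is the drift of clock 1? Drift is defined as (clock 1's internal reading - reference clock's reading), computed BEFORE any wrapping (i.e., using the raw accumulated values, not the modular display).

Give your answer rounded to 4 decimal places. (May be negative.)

Answer: 1.5000

Derivation:
After op 1 tick(6): ref=6.0000 raw=[4.8000 7.5000]
Drift of clock 1 after op 1: 7.5000 - 6.0000 = 1.5000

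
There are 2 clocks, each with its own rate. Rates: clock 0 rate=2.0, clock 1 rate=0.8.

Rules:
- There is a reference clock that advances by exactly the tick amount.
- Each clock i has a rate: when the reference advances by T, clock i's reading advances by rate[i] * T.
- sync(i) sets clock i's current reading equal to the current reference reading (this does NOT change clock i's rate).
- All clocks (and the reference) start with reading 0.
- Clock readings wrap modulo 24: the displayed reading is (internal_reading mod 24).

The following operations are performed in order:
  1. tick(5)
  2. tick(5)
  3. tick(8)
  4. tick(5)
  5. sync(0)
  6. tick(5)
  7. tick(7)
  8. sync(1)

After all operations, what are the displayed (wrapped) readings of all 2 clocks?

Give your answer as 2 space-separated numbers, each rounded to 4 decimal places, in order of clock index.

Answer: 23.0000 11.0000

Derivation:
After op 1 tick(5): ref=5.0000 raw=[10.0000 4.0000]
After op 2 tick(5): ref=10.0000 raw=[20.0000 8.0000]
After op 3 tick(8): ref=18.0000 raw=[36.0000 14.4000]
After op 4 tick(5): ref=23.0000 raw=[46.0000 18.4000]
After op 5 sync(0): ref=23.0000 raw=[23.0000 18.4000]
After op 6 tick(5): ref=28.0000 raw=[33.0000 22.4000]
After op 7 tick(7): ref=35.0000 raw=[47.0000 28.0000]
After op 8 sync(1): ref=35.0000 raw=[47.0000 35.0000]
Wrap final raw readings (mod 24): 47.0000 mod 24 = 23.0000; 35.0000 mod 24 = 11.0000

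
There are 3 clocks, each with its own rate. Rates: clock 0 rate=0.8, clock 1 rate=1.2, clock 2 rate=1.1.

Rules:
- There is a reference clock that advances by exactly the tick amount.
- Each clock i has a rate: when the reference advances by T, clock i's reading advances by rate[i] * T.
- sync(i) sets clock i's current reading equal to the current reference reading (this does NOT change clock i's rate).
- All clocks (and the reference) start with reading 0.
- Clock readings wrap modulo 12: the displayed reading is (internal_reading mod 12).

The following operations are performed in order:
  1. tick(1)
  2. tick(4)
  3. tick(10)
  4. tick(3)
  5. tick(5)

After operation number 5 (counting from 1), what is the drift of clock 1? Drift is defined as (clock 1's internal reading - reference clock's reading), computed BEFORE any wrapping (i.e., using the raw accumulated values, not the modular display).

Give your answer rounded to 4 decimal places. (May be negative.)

Answer: 4.6000

Derivation:
After op 1 tick(1): ref=1.0000 raw=[0.8000 1.2000 1.1000]
After op 2 tick(4): ref=5.0000 raw=[4.0000 6.0000 5.5000]
After op 3 tick(10): ref=15.0000 raw=[12.0000 18.0000 16.5000]
After op 4 tick(3): ref=18.0000 raw=[14.4000 21.6000 19.8000]
After op 5 tick(5): ref=23.0000 raw=[18.4000 27.6000 25.3000]
Drift of clock 1 after op 5: 27.6000 - 23.0000 = 4.6000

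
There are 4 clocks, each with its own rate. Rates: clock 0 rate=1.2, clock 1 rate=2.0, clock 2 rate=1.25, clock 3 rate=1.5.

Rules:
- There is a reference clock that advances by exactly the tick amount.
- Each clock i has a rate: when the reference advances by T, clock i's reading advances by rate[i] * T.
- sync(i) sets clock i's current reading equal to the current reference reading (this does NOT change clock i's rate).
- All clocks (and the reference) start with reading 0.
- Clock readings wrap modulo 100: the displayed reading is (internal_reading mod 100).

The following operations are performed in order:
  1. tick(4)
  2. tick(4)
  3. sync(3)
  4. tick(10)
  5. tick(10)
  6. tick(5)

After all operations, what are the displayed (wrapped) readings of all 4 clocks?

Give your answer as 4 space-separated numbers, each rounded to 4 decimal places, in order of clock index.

After op 1 tick(4): ref=4.0000 raw=[4.8000 8.0000 5.0000 6.0000]
After op 2 tick(4): ref=8.0000 raw=[9.6000 16.0000 10.0000 12.0000]
After op 3 sync(3): ref=8.0000 raw=[9.6000 16.0000 10.0000 8.0000]
After op 4 tick(10): ref=18.0000 raw=[21.6000 36.0000 22.5000 23.0000]
After op 5 tick(10): ref=28.0000 raw=[33.6000 56.0000 35.0000 38.0000]
After op 6 tick(5): ref=33.0000 raw=[39.6000 66.0000 41.2500 45.5000]
Wrap final raw readings (mod 100): 39.6000 mod 100 = 39.6000; 66.0000 mod 100 = 66.0000; 41.2500 mod 100 = 41.2500; 45.5000 mod 100 = 45.5000

Answer: 39.6000 66.0000 41.2500 45.5000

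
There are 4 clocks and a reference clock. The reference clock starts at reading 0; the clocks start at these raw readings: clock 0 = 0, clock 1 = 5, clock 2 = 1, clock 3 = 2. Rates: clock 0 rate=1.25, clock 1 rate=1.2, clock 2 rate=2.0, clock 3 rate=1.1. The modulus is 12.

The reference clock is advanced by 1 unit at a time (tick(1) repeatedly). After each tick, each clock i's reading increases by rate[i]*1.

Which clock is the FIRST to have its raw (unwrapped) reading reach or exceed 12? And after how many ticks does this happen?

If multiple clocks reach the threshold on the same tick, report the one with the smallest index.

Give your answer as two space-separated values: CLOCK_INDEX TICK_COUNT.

clock 0: start=0, rate=1.25, needs 12-0 = 12; ticks = ceil(12/1.25) = ceil(9.6000) = 10; reading at tick 10 = 0 + 1.25*10 = 12.5000
clock 1: start=5, rate=1.2, needs 12-5 = 7; ticks = ceil(7/1.2) = ceil(5.8333) = 6; reading at tick 6 = 5 + 1.2*6 = 12.2000
clock 2: start=1, rate=2.0, needs 12-1 = 11; ticks = ceil(11/2.0) = ceil(5.5000) = 6; reading at tick 6 = 1 + 2.0*6 = 13.0000
clock 3: start=2, rate=1.1, needs 12-2 = 10; ticks = ceil(10/1.1) = ceil(9.0909) = 10; reading at tick 10 = 2 + 1.1*10 = 13.0000
Minimum tick count = 6; winners = [1, 2]; smallest index = 1

Answer: 1 6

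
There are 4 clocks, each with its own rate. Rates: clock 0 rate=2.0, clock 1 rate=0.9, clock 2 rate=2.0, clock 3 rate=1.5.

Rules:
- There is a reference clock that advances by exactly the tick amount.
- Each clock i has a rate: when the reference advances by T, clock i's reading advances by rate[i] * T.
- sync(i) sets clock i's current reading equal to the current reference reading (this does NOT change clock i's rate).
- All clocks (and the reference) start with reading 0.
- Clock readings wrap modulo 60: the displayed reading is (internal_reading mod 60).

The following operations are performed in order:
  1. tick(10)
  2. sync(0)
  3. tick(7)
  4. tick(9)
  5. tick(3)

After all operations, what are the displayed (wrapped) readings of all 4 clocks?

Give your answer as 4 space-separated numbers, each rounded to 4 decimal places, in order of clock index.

After op 1 tick(10): ref=10.0000 raw=[20.0000 9.0000 20.0000 15.0000]
After op 2 sync(0): ref=10.0000 raw=[10.0000 9.0000 20.0000 15.0000]
After op 3 tick(7): ref=17.0000 raw=[24.0000 15.3000 34.0000 25.5000]
After op 4 tick(9): ref=26.0000 raw=[42.0000 23.4000 52.0000 39.0000]
After op 5 tick(3): ref=29.0000 raw=[48.0000 26.1000 58.0000 43.5000]
Wrap final raw readings (mod 60): 48.0000 mod 60 = 48.0000; 26.1000 mod 60 = 26.1000; 58.0000 mod 60 = 58.0000; 43.5000 mod 60 = 43.5000

Answer: 48.0000 26.1000 58.0000 43.5000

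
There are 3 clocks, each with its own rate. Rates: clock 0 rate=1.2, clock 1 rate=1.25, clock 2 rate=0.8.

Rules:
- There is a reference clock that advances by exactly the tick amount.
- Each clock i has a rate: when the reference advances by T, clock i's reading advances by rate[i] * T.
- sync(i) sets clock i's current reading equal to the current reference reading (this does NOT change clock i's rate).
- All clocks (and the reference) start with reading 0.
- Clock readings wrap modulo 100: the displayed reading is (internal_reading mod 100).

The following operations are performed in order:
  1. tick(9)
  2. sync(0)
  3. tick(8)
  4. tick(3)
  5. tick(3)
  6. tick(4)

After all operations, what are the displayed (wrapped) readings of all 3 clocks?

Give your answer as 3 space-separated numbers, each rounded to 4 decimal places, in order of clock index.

After op 1 tick(9): ref=9.0000 raw=[10.8000 11.2500 7.2000]
After op 2 sync(0): ref=9.0000 raw=[9.0000 11.2500 7.2000]
After op 3 tick(8): ref=17.0000 raw=[18.6000 21.2500 13.6000]
After op 4 tick(3): ref=20.0000 raw=[22.2000 25.0000 16.0000]
After op 5 tick(3): ref=23.0000 raw=[25.8000 28.7500 18.4000]
After op 6 tick(4): ref=27.0000 raw=[30.6000 33.7500 21.6000]
Wrap final raw readings (mod 100): 30.6000 mod 100 = 30.6000; 33.7500 mod 100 = 33.7500; 21.6000 mod 100 = 21.6000

Answer: 30.6000 33.7500 21.6000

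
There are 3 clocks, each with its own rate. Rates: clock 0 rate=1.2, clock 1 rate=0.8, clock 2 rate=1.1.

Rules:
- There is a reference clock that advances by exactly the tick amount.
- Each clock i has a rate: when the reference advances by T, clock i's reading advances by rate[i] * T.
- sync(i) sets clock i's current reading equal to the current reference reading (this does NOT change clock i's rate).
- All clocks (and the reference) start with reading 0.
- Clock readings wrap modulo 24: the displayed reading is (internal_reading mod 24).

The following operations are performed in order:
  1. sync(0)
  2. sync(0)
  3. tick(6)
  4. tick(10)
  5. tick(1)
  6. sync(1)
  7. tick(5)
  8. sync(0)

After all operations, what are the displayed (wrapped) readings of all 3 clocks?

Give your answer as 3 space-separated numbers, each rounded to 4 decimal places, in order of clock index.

After op 1 sync(0): ref=0.0000 raw=[0.0000 0.0000 0.0000]
After op 2 sync(0): ref=0.0000 raw=[0.0000 0.0000 0.0000]
After op 3 tick(6): ref=6.0000 raw=[7.2000 4.8000 6.6000]
After op 4 tick(10): ref=16.0000 raw=[19.2000 12.8000 17.6000]
After op 5 tick(1): ref=17.0000 raw=[20.4000 13.6000 18.7000]
After op 6 sync(1): ref=17.0000 raw=[20.4000 17.0000 18.7000]
After op 7 tick(5): ref=22.0000 raw=[26.4000 21.0000 24.2000]
After op 8 sync(0): ref=22.0000 raw=[22.0000 21.0000 24.2000]
Wrap final raw readings (mod 24): 22.0000 mod 24 = 22.0000; 21.0000 mod 24 = 21.0000; 24.2000 mod 24 = 0.2000

Answer: 22.0000 21.0000 0.2000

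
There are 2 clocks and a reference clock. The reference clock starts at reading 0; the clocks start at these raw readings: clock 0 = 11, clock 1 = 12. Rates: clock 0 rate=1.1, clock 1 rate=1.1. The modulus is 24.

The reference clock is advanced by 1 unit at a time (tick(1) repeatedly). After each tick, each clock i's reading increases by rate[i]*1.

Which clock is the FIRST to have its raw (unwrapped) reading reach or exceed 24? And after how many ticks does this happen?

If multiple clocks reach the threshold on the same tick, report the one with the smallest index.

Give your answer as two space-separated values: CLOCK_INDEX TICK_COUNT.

Answer: 1 11

Derivation:
clock 0: start=11, rate=1.1, needs 24-11 = 13; ticks = ceil(13/1.1) = ceil(11.8182) = 12; reading at tick 12 = 11 + 1.1*12 = 24.2000
clock 1: start=12, rate=1.1, needs 24-12 = 12; ticks = ceil(12/1.1) = ceil(10.9091) = 11; reading at tick 11 = 12 + 1.1*11 = 24.1000
Minimum tick count = 11; winners = [1]; smallest index = 1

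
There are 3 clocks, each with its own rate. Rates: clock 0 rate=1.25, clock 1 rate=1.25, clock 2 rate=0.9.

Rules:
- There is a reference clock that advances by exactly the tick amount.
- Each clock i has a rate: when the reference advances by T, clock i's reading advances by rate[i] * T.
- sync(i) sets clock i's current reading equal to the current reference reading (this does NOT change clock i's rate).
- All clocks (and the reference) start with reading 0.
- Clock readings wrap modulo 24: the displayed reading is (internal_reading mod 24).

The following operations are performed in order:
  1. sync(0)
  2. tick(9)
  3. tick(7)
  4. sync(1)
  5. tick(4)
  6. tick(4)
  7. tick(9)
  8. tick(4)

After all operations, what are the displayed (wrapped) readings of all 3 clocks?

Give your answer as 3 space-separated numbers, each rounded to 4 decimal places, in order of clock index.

Answer: 22.2500 18.2500 9.3000

Derivation:
After op 1 sync(0): ref=0.0000 raw=[0.0000 0.0000 0.0000]
After op 2 tick(9): ref=9.0000 raw=[11.2500 11.2500 8.1000]
After op 3 tick(7): ref=16.0000 raw=[20.0000 20.0000 14.4000]
After op 4 sync(1): ref=16.0000 raw=[20.0000 16.0000 14.4000]
After op 5 tick(4): ref=20.0000 raw=[25.0000 21.0000 18.0000]
After op 6 tick(4): ref=24.0000 raw=[30.0000 26.0000 21.6000]
After op 7 tick(9): ref=33.0000 raw=[41.2500 37.2500 29.7000]
After op 8 tick(4): ref=37.0000 raw=[46.2500 42.2500 33.3000]
Wrap final raw readings (mod 24): 46.2500 mod 24 = 22.2500; 42.2500 mod 24 = 18.2500; 33.3000 mod 24 = 9.3000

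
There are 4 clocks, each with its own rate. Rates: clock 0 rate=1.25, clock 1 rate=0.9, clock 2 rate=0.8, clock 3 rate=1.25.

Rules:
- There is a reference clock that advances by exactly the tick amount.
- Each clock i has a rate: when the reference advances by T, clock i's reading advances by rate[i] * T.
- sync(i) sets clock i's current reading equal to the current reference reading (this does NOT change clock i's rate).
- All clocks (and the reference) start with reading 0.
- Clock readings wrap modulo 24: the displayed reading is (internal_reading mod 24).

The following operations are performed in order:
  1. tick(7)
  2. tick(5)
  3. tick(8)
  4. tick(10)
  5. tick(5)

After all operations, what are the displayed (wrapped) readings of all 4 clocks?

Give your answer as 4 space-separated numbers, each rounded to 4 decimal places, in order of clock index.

After op 1 tick(7): ref=7.0000 raw=[8.7500 6.3000 5.6000 8.7500]
After op 2 tick(5): ref=12.0000 raw=[15.0000 10.8000 9.6000 15.0000]
After op 3 tick(8): ref=20.0000 raw=[25.0000 18.0000 16.0000 25.0000]
After op 4 tick(10): ref=30.0000 raw=[37.5000 27.0000 24.0000 37.5000]
After op 5 tick(5): ref=35.0000 raw=[43.7500 31.5000 28.0000 43.7500]
Wrap final raw readings (mod 24): 43.7500 mod 24 = 19.7500; 31.5000 mod 24 = 7.5000; 28.0000 mod 24 = 4.0000; 43.7500 mod 24 = 19.7500

Answer: 19.7500 7.5000 4.0000 19.7500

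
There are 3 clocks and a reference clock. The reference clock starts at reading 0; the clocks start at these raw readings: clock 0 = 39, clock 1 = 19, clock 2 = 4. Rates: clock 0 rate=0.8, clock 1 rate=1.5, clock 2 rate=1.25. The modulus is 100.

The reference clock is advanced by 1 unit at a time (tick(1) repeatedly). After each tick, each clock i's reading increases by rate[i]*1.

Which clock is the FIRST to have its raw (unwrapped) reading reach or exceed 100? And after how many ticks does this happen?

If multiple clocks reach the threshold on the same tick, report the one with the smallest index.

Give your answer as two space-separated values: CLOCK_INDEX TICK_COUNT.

Answer: 1 54

Derivation:
clock 0: start=39, rate=0.8, needs 100-39 = 61; ticks = ceil(61/0.8) = ceil(76.2500) = 77; reading at tick 77 = 39 + 0.8*77 = 100.6000
clock 1: start=19, rate=1.5, needs 100-19 = 81; ticks = ceil(81/1.5) = ceil(54.0000) = 54; reading at tick 54 = 19 + 1.5*54 = 100.0000
clock 2: start=4, rate=1.25, needs 100-4 = 96; ticks = ceil(96/1.25) = ceil(76.8000) = 77; reading at tick 77 = 4 + 1.25*77 = 100.2500
Minimum tick count = 54; winners = [1]; smallest index = 1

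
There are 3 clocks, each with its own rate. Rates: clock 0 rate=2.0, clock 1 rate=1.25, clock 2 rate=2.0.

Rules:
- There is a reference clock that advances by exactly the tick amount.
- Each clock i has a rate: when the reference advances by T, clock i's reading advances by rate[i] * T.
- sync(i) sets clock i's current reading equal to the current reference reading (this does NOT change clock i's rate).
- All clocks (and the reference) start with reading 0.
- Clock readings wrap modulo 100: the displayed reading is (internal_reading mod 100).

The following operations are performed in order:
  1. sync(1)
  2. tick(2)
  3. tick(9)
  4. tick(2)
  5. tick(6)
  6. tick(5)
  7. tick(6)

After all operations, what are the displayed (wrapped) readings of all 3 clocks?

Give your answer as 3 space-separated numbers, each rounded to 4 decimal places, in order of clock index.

Answer: 60.0000 37.5000 60.0000

Derivation:
After op 1 sync(1): ref=0.0000 raw=[0.0000 0.0000 0.0000]
After op 2 tick(2): ref=2.0000 raw=[4.0000 2.5000 4.0000]
After op 3 tick(9): ref=11.0000 raw=[22.0000 13.7500 22.0000]
After op 4 tick(2): ref=13.0000 raw=[26.0000 16.2500 26.0000]
After op 5 tick(6): ref=19.0000 raw=[38.0000 23.7500 38.0000]
After op 6 tick(5): ref=24.0000 raw=[48.0000 30.0000 48.0000]
After op 7 tick(6): ref=30.0000 raw=[60.0000 37.5000 60.0000]
Wrap final raw readings (mod 100): 60.0000 mod 100 = 60.0000; 37.5000 mod 100 = 37.5000; 60.0000 mod 100 = 60.0000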